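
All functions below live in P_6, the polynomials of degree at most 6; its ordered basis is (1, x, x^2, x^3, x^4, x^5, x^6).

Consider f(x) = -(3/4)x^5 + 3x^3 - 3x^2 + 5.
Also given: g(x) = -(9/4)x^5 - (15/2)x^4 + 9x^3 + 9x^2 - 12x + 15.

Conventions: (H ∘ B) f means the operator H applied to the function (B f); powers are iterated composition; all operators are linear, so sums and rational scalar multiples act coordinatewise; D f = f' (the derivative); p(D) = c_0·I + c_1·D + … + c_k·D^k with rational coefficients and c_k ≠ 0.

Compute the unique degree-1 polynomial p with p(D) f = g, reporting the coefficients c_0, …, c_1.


D^0 f = -(3/4)x^5 + 3x^3 - 3x^2 + 5
D^1 f = -(15/4)x^4 + 9x^2 - 6x
matching coefficients of g against c_0 f + c_1 Df + … from the top degree down determines the c_i
solution: c_0 = 3, c_1 = 2

c_0 = 3, c_1 = 2


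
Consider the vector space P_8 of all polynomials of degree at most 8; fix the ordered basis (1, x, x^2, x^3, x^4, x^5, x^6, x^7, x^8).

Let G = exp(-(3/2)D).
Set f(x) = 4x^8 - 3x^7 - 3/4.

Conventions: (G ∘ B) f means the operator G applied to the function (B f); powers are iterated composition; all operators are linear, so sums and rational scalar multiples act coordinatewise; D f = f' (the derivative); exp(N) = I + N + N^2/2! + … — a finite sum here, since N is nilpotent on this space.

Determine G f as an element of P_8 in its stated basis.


the result is g(x) = 4x^8 - 51x^7 + (567/2)x^6 - (3591/4)x^5 + (14175/8)x^4 - (35721/16)x^3 + (56133/32)x^2 - (50301/64)x + 19587/128

order-1 term: -48x^7 + (63/2)x^6
order-2 term: 252x^6 - (567/4)x^5
order-3 term: -756x^5 + (2835/8)x^4
order-4 term: (2835/2)x^4 - (8505/16)x^3
order-5 term: -1701x^3 + (15309/32)x^2
order-6 term: (5103/4)x^2 - (15309/64)x
order-7 term: -(2187/4)x + 6561/128
order-8 term: 6561/64
the series for exp(-(3/2)D) f terminates at order 8
exp(-(3/2)D) f = 4x^8 - 51x^7 + (567/2)x^6 - (3591/4)x^5 + (14175/8)x^4 - (35721/16)x^3 + (56133/32)x^2 - (50301/64)x + 19587/128


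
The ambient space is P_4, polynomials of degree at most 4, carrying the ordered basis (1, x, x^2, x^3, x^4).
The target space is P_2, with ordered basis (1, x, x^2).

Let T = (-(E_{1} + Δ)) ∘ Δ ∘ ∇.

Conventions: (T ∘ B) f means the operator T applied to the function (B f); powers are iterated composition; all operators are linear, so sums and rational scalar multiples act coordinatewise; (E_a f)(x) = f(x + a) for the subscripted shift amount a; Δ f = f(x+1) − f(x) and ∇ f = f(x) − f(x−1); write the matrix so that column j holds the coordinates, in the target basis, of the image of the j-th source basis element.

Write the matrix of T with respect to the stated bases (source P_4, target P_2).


the matrix is [[0, 0, -2, -12, -26]; [0, 0, 0, -6, -48]; [0, 0, 0, 0, -12]] (rows listed top to bottom)

image of 1: 0
image of x: 0
image of x^2: -2
image of x^3: -6x - 12
image of x^4: -12x^2 - 48x - 26
each image's coordinates form column j of the matrix


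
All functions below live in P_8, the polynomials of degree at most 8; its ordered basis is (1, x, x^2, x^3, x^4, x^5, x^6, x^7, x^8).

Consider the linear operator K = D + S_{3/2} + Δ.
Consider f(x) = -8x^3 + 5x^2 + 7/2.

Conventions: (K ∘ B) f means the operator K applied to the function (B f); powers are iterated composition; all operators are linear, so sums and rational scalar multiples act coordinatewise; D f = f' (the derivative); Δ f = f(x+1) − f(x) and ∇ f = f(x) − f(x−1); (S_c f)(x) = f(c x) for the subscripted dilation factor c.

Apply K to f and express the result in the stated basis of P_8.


D f = -24x^2 + 10x
S_{3/2} f = -27x^3 + (45/4)x^2 + 7/2
Δ f = -24x^2 - 14x - 3
(D + S_{3/2} + Δ) f = -27x^3 - (147/4)x^2 - 4x + 1/2

the result is g(x) = -27x^3 - (147/4)x^2 - 4x + 1/2


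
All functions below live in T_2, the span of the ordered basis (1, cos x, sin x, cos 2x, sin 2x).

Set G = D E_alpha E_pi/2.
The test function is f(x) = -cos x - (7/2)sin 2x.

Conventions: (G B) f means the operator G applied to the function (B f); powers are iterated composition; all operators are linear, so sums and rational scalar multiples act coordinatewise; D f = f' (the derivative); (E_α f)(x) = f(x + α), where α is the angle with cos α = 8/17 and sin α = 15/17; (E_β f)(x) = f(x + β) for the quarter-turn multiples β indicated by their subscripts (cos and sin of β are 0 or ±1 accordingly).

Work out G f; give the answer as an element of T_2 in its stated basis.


g(x) = (8/17)cos x - (15/17)sin x - (1127/289)cos 2x - (1680/289)sin 2x

E_pi/2 f = sin x + (7/2)sin 2x
E_alpha E_pi/2 f = (15/17)cos x + (8/17)sin x + (840/289)cos 2x - (1127/578)sin 2x
D E_alpha E_pi/2 f = (8/17)cos x - (15/17)sin x - (1127/289)cos 2x - (1680/289)sin 2x


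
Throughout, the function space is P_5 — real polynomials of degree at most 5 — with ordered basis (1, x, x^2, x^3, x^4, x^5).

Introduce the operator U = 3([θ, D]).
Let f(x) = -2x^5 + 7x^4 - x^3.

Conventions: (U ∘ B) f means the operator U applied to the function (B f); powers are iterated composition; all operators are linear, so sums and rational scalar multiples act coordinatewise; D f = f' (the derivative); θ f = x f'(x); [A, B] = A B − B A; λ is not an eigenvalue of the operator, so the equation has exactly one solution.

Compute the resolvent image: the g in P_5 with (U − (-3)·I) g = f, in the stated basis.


the image equals g(x) = -(2/3)x^5 - x^4 - (13/3)x^3 - 13x^2 - 26x - 26

write g with unknown coordinates in the stated basis and equate coefficients in (U − (-3)·I) g = f
solving from the highest basis element down gives g = -(2/3)x^5 - x^4 - (13/3)x^3 - 13x^2 - 26x - 26
check: U g = 10x^4 + 12x^3 + 39x^2 + 78x + 78
so U g − (-3)·g = -2x^5 + 7x^4 - x^3 = f ✓


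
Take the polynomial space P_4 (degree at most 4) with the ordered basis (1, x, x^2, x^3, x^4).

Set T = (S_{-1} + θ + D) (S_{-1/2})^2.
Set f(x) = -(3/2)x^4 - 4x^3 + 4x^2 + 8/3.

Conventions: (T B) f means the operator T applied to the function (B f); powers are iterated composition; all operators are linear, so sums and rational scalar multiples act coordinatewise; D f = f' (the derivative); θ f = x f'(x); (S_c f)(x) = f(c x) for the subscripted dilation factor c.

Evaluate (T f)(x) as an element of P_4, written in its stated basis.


the image equals g(x) = -(15/512)x^4 - (19/128)x^3 + (9/16)x^2 + (1/2)x + 8/3

S_{-1/2} f = -(3/32)x^4 + (1/2)x^3 + x^2 + 8/3
S_{-1/2} S_{-1/2} f = -(3/512)x^4 - (1/16)x^3 + (1/4)x^2 + 8/3
S_{-1} (S_{-1/2})^2 f = -(3/512)x^4 + (1/16)x^3 + (1/4)x^2 + 8/3
θ (S_{-1/2})^2 f = -(3/128)x^4 - (3/16)x^3 + (1/2)x^2
D (S_{-1/2})^2 f = -(3/128)x^3 - (3/16)x^2 + (1/2)x
(S_{-1} + θ + D) (S_{-1/2})^2 f = -(15/512)x^4 - (19/128)x^3 + (9/16)x^2 + (1/2)x + 8/3


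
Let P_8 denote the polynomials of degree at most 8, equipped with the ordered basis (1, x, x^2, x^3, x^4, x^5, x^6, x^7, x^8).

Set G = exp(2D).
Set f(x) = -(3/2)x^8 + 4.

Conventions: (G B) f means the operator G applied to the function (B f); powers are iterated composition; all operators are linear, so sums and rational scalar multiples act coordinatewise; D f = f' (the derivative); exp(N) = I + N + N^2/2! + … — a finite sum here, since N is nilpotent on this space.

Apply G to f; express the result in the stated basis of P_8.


the image equals g(x) = -(3/2)x^8 - 24x^7 - 168x^6 - 672x^5 - 1680x^4 - 2688x^3 - 2688x^2 - 1536x - 380

order-1 term: -24x^7
order-2 term: -168x^6
order-3 term: -672x^5
order-4 term: -1680x^4
order-5 term: -2688x^3
order-6 term: -2688x^2
order-7 term: -1536x
order-8 term: -384
the series for exp(2D) f terminates at order 8
exp(2D) f = -(3/2)x^8 - 24x^7 - 168x^6 - 672x^5 - 1680x^4 - 2688x^3 - 2688x^2 - 1536x - 380


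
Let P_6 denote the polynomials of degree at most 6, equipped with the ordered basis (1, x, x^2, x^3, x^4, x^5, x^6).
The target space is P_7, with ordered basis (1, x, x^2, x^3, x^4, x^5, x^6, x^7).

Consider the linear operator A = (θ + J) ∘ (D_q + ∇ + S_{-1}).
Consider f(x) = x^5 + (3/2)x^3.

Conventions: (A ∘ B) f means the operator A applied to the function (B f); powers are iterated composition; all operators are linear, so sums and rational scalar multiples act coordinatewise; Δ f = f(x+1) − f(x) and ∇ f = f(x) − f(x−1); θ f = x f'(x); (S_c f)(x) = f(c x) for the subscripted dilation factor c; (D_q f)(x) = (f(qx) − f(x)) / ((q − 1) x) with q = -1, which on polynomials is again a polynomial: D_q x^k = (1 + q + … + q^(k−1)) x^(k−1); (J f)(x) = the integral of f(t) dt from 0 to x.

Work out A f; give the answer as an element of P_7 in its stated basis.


the result is g(x) = -(1/6)x^6 - (19/5)x^5 + (169/8)x^4 - (175/6)x^3 + (109/4)x^2 - 7x

D_q f = x^4 + (3/2)x^2
∇ f = 5x^4 - 10x^3 + (29/2)x^2 - (19/2)x + 5/2
S_{-1} f = -x^5 - (3/2)x^3
(D_q + ∇ + S_{-1}) f = -x^5 + 6x^4 - (23/2)x^3 + 16x^2 - (19/2)x + 5/2
θ (D_q + ∇ + S_{-1}) f = -5x^5 + 24x^4 - (69/2)x^3 + 32x^2 - (19/2)x
J (D_q + ∇ + S_{-1}) f = -(1/6)x^6 + (6/5)x^5 - (23/8)x^4 + (16/3)x^3 - (19/4)x^2 + (5/2)x
(θ + J) (D_q + ∇ + S_{-1}) f = -(1/6)x^6 - (19/5)x^5 + (169/8)x^4 - (175/6)x^3 + (109/4)x^2 - 7x


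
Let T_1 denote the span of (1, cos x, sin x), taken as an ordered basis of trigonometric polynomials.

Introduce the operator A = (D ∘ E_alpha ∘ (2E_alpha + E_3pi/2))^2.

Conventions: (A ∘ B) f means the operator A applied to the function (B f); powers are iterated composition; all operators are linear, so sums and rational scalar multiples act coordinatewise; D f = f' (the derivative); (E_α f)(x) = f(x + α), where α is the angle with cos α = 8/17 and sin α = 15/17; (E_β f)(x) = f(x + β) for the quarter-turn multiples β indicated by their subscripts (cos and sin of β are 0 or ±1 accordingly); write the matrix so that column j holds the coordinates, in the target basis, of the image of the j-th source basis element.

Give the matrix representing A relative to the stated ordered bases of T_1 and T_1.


the matrix is [[0, 0, 0]; [0, 113847/83521, 46096/83521]; [0, -46096/83521, 113847/83521]] (rows listed top to bottom)

image of 1: 0
image of cos x: (113847/83521)cos x - (46096/83521)sin x
image of sin x: (46096/83521)cos x + (113847/83521)sin x
each image's coordinates form column j of the matrix


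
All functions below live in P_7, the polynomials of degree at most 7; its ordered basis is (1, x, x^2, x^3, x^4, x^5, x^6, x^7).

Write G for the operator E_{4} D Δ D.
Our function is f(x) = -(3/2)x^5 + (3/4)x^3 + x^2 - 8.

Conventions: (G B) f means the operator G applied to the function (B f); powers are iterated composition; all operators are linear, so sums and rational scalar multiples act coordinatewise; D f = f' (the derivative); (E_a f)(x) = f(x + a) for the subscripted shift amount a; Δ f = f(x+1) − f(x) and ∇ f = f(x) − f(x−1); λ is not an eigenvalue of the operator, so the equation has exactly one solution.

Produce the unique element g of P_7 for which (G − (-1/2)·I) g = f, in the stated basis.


the image equals g(x) = -3x^5 + (3/2)x^3 + 362x^2 + 3240x + 7286

write g with unknown coordinates in the stated basis and equate coefficients in (G − (-1/2)·I) g = f
solving from the highest basis element down gives g = -3x^5 + (3/2)x^3 + 362x^2 + 3240x + 7286
check: G g = -180x^2 - 1620x - 3651
so G g − (-1/2)·g = -(3/2)x^5 + (3/4)x^3 + x^2 - 8 = f ✓


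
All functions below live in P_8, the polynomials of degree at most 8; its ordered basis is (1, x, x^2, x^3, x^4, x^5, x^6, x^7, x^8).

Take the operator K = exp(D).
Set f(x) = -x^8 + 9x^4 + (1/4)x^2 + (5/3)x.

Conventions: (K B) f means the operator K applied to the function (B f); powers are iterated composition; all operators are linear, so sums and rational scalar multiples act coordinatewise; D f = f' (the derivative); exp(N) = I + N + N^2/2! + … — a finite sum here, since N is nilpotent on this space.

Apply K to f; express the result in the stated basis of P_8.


the image equals g(x) = -x^8 - 8x^7 - 28x^6 - 56x^5 - 61x^4 - 20x^3 + (105/4)x^2 + (181/6)x + 119/12

order-1 term: -8x^7 + 36x^3 + (1/2)x + 5/3
order-2 term: -28x^6 + 54x^2 + 1/4
order-3 term: -56x^5 + 36x
order-4 term: -70x^4 + 9
order-5 term: -56x^3
order-6 term: -28x^2
order-7 term: -8x
order-8 term: -1
the series for exp(D) f terminates at order 8
exp(D) f = -x^8 - 8x^7 - 28x^6 - 56x^5 - 61x^4 - 20x^3 + (105/4)x^2 + (181/6)x + 119/12


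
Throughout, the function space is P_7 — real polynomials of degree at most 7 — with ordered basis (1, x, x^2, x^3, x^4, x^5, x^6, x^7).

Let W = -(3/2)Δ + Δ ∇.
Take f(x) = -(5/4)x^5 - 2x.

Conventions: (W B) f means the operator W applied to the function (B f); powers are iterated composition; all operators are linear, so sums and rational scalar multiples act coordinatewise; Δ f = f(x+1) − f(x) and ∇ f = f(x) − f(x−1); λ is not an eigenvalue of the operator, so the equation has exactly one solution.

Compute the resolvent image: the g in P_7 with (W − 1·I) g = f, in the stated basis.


the result is g(x) = (5/4)x^5 - (75/8)x^4 + (125/2)x^3 - (2625/8)x^2 + (2279/2)x - 15789/8

write g with unknown coordinates in the stated basis and equate coefficients in (W − 1·I) g = f
solving from the highest basis element down gives g = (5/4)x^5 - (75/8)x^4 + (125/2)x^3 - (2625/8)x^2 + (2279/2)x - 15789/8
check: W g = -(75/8)x^4 + (125/2)x^3 - (2625/8)x^2 + (2275/2)x - 15789/8
so W g − 1·g = -(5/4)x^5 - 2x = f ✓


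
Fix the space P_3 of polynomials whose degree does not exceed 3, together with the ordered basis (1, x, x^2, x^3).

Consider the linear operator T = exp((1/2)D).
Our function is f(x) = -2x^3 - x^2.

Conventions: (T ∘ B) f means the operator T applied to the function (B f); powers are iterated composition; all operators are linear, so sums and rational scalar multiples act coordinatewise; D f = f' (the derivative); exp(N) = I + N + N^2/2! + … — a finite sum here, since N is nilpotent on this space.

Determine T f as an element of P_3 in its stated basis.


the result is g(x) = -2x^3 - 4x^2 - (5/2)x - 1/2

order-1 term: -3x^2 - x
order-2 term: -(3/2)x - 1/4
order-3 term: -1/4
the series for exp((1/2)D) f terminates at order 3
exp((1/2)D) f = -2x^3 - 4x^2 - (5/2)x - 1/2


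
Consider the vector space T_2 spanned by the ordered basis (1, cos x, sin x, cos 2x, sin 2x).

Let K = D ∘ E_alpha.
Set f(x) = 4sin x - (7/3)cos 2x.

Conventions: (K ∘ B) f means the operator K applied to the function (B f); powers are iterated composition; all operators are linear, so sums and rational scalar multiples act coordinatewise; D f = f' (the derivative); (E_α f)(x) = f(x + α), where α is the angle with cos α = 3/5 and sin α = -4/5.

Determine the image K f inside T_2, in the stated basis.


g(x) = (12/5)cos x + (16/5)sin x - (112/25)cos 2x - (98/75)sin 2x

E_alpha f = -(16/5)cos x + (12/5)sin x + (49/75)cos 2x - (56/25)sin 2x
D E_alpha f = (12/5)cos x + (16/5)sin x - (112/25)cos 2x - (98/75)sin 2x


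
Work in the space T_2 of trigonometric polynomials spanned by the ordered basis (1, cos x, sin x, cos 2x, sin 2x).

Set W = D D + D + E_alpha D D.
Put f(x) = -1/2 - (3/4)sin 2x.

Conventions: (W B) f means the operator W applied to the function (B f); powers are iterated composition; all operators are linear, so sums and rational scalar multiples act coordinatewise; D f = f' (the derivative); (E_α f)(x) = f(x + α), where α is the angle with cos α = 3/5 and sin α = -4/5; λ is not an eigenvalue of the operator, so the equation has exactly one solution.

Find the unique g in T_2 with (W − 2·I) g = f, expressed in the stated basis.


write g with unknown coordinates in the stated basis and equate coefficients in (W − 2·I) g = f
solving from the highest basis element down gives g = 1/4 + (219/2896)cos 2x + (183/2896)sin 2x
check: W g = (219/1448)cos 2x - (903/1448)sin 2x
so W g − 2·g = -1/2 - (3/4)sin 2x = f ✓

the image equals g(x) = 1/4 + (219/2896)cos 2x + (183/2896)sin 2x


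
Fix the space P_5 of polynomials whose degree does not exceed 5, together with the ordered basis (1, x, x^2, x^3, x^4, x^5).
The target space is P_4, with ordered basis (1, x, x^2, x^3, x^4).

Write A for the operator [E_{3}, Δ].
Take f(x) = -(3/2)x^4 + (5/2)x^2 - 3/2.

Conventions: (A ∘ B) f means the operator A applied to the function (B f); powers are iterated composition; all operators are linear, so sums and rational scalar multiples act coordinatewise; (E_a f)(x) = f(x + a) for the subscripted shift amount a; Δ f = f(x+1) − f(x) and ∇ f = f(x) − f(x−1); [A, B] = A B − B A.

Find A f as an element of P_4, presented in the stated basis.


Δ f = -6x^3 - 9x^2 - x + 1
E_{3} Δ f = -6x^3 - 63x^2 - 217x - 245
E_{3} f = -(3/2)x^4 - 18x^3 - (157/2)x^2 - 147x - 201/2
Δ E_{3} f = -6x^3 - 63x^2 - 217x - 245
[E_{3}, Δ] f = 0

the image equals g(x) = 0


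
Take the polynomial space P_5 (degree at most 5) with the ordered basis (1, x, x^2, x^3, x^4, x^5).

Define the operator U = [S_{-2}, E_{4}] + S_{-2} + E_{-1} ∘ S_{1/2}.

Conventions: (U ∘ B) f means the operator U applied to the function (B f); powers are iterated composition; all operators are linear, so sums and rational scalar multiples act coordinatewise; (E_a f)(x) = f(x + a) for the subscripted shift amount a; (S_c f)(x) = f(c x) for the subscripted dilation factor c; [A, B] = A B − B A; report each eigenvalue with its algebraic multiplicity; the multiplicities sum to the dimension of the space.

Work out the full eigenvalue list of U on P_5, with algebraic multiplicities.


image of 1: 2
image of x: -(3/2)x + 23/2
image of x^2: (17/4)x^2 - (97/2)x - 191/4
image of x^3: -(63/8)x^3 + (1149/8)x^2 + (2307/8)x + 4607/8
image of x^4: (257/16)x^4 - (1537/4)x^3 - (9213/8)x^2 - (18433/4)x - 61439/16
image of x^5: -(1023/32)x^5 + (30715/32)x^4 + (61445/16)x^3 + (368635/16)x^2 + (1228805/32)x + 1081343/32
the matrix is upper triangular; its diagonal is (2, -3/2, 17/4, -63/8, 257/16, -1023/32)
for a triangular matrix the eigenvalues are the diagonal entries, with algebraic multiplicity their repetition count

λ = -1023/32 (multiplicity 1), λ = -63/8 (multiplicity 1), λ = -3/2 (multiplicity 1), λ = 2 (multiplicity 1), λ = 17/4 (multiplicity 1), λ = 257/16 (multiplicity 1)


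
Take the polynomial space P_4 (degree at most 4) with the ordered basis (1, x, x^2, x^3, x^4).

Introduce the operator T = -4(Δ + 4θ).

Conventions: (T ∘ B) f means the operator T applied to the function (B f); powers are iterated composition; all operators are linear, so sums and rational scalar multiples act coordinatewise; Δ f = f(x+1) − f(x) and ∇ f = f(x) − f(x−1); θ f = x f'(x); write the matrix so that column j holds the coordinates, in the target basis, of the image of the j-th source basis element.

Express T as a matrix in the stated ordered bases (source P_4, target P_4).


image of 1: 0
image of x: -16x - 4
image of x^2: -32x^2 - 8x - 4
image of x^3: -48x^3 - 12x^2 - 12x - 4
image of x^4: -64x^4 - 16x^3 - 24x^2 - 16x - 4
each image's coordinates form column j of the matrix

the matrix is [[0, -4, -4, -4, -4]; [0, -16, -8, -12, -16]; [0, 0, -32, -12, -24]; [0, 0, 0, -48, -16]; [0, 0, 0, 0, -64]] (rows listed top to bottom)


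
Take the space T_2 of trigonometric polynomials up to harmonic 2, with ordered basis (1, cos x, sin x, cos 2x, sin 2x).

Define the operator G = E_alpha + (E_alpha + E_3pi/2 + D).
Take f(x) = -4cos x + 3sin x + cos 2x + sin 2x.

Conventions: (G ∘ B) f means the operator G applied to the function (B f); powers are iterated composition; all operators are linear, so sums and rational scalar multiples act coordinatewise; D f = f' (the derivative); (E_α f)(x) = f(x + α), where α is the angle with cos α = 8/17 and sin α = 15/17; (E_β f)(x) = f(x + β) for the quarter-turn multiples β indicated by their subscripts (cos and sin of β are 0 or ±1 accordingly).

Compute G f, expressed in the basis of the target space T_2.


the image equals g(x) = (26/17)cos x + (168/17)sin x + (447/289)cos 2x - (1669/289)sin 2x

E_alpha f = (13/17)cos x + (84/17)sin x + (79/289)cos 2x - (401/289)sin 2x
E_alpha f = (13/17)cos x + (84/17)sin x + (79/289)cos 2x - (401/289)sin 2x
E_3pi/2 f = -3cos x - 4sin x - cos 2x - sin 2x
D f = 3cos x + 4sin x + 2cos 2x - 2sin 2x
(E_alpha + E_3pi/2 + D) f = (13/17)cos x + (84/17)sin x + (368/289)cos 2x - (1268/289)sin 2x
(E_alpha + (E_alpha + E_3pi/2 + D)) f = (26/17)cos x + (168/17)sin x + (447/289)cos 2x - (1669/289)sin 2x


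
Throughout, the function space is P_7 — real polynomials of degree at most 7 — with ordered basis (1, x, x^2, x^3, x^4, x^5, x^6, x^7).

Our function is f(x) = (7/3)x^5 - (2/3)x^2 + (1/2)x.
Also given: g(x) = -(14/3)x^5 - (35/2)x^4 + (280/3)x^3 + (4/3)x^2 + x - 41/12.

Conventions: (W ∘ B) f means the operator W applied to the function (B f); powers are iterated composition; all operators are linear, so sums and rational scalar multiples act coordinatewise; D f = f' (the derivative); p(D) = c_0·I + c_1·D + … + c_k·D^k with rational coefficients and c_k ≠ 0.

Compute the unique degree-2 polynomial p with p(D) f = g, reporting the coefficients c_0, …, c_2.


p(D) = -2·I − (3/2)·D + 2·D^2, i.e. c_0 = -2, c_1 = -3/2, c_2 = 2

D^0 f = (7/3)x^5 - (2/3)x^2 + (1/2)x
D^1 f = (35/3)x^4 - (4/3)x + 1/2
D^2 f = (140/3)x^3 - 4/3
matching coefficients of g against c_0 f + c_1 Df + … from the top degree down determines the c_i
solution: c_0 = -2, c_1 = -3/2, c_2 = 2


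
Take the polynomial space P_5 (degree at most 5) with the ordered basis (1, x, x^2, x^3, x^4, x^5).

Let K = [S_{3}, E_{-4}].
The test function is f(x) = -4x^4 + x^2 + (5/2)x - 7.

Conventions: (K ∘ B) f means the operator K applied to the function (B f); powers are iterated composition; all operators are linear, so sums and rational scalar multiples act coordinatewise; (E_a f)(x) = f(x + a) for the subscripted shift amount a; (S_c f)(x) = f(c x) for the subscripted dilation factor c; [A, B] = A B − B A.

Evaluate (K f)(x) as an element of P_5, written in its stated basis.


E_{-4} f = -4x^4 + 64x^3 - 383x^2 + (2037/2)x - 1025
S_{3} E_{-4} f = -324x^4 + 1728x^3 - 3447x^2 + (6111/2)x - 1025
S_{3} f = -324x^4 + 9x^2 + (15/2)x - 7
E_{-4} S_{3} f = -324x^4 + 5184x^3 - 31095x^2 + (165759/2)x - 82837
[S_{3}, E_{-4}] f = -3456x^3 + 27648x^2 - 79824x + 81812

g(x) = -3456x^3 + 27648x^2 - 79824x + 81812


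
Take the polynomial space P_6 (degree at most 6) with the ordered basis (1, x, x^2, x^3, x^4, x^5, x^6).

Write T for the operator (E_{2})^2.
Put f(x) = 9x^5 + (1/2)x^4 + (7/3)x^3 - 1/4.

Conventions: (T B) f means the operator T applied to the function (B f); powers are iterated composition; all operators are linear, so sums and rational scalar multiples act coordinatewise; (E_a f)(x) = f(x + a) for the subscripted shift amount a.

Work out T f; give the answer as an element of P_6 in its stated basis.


the result is g(x) = 9x^5 + (361/2)x^4 + (4351/3)x^3 + 5836x^2 + 11760x + 113917/12

E_{2} f = 9x^5 + (181/2)x^4 + (1099/3)x^3 + 746x^2 + 764x + 3773/12
E_{2} E_{2} f = 9x^5 + (361/2)x^4 + (4351/3)x^3 + 5836x^2 + 11760x + 113917/12


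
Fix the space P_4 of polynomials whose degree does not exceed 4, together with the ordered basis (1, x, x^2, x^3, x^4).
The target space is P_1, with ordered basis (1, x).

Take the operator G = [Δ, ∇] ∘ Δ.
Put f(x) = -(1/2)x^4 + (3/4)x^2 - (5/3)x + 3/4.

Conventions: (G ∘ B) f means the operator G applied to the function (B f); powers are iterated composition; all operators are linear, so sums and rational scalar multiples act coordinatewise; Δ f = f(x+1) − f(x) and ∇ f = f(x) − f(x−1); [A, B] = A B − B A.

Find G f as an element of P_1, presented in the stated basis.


Δ f = -2x^3 - 3x^2 - (1/2)x - 17/12
∇ Δ f = -6x^2 + 1/2
Δ ∇ Δ f = -12x - 6
Δ Δ f = -6x^2 - 12x - 11/2
∇ Δ Δ f = -12x - 6
[Δ, ∇] Δ f = 0

the image equals g(x) = 0


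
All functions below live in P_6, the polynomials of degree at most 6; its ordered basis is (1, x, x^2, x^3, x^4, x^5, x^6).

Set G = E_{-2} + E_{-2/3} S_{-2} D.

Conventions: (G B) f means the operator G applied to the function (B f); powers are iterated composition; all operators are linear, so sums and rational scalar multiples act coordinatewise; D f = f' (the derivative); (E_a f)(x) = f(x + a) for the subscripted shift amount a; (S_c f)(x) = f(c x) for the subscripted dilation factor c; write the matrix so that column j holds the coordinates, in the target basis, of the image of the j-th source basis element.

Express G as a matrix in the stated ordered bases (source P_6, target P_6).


the matrix is [[1, -1, 20/3, -8/3, 688/27, -1312/81, 7232/81]; [0, 1, -8, -4, -224/3, -400/27, -10304/27]; [0, 0, 1, 6, 88, 400/3, 7280/9]; [0, 0, 0, 1, -40, -520/3, -3040/3]; [0, 0, 0, 0, 1, 70, 700]; [0, 0, 0, 0, 0, 1, -204]; [0, 0, 0, 0, 0, 0, 1]] (rows listed top to bottom)

image of 1: 1
image of x: x - 1
image of x^2: x^2 - 8x + 20/3
image of x^3: x^3 + 6x^2 - 4x - 8/3
image of x^4: x^4 - 40x^3 + 88x^2 - (224/3)x + 688/27
image of x^5: x^5 + 70x^4 - (520/3)x^3 + (400/3)x^2 - (400/27)x - 1312/81
image of x^6: x^6 - 204x^5 + 700x^4 - (3040/3)x^3 + (7280/9)x^2 - (10304/27)x + 7232/81
each image's coordinates form column j of the matrix


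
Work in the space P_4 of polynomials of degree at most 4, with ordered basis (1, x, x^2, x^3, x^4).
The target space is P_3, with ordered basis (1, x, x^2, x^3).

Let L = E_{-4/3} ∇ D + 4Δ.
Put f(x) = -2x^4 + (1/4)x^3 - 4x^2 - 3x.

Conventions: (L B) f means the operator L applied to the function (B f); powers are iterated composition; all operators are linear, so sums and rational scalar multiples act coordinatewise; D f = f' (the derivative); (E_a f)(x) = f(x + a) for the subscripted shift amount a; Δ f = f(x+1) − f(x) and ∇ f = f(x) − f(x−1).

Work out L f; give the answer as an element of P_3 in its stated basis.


D f = -8x^3 + (3/4)x^2 - 8x - 3
∇ D f = -24x^2 + (51/2)x - 67/4
E_{-4/3} ∇ D f = -24x^2 + (179/2)x - 1121/12
Δ f = -8x^3 - (45/4)x^2 - (61/4)x - 35/4
(4Δ) f = -32x^3 - 45x^2 - 61x - 35
(E_{-4/3} ∇ D + 4Δ) f = -32x^3 - 69x^2 + (57/2)x - 1541/12

the result is g(x) = -32x^3 - 69x^2 + (57/2)x - 1541/12


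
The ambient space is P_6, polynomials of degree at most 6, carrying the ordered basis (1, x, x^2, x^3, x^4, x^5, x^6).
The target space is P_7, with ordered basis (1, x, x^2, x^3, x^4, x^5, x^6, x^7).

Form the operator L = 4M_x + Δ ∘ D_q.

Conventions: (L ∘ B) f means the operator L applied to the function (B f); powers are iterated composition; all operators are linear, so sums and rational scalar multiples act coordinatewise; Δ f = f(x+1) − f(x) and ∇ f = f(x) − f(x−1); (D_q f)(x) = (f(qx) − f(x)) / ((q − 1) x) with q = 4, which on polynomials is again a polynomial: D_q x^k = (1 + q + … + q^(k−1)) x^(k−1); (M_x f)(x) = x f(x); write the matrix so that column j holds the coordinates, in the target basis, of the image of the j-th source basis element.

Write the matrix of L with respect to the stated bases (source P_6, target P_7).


the matrix is [[0, 0, 5, 21, 85, 341, 1365]; [4, 0, 0, 42, 255, 1364, 6825]; [0, 4, 0, 0, 255, 2046, 13650]; [0, 0, 4, 0, 0, 1364, 13650]; [0, 0, 0, 4, 0, 0, 6825]; [0, 0, 0, 0, 4, 0, 0]; [0, 0, 0, 0, 0, 4, 0]; [0, 0, 0, 0, 0, 0, 4]] (rows listed top to bottom)

image of 1: 4x
image of x: 4x^2
image of x^2: 4x^3 + 5
image of x^3: 4x^4 + 42x + 21
image of x^4: 4x^5 + 255x^2 + 255x + 85
image of x^5: 4x^6 + 1364x^3 + 2046x^2 + 1364x + 341
image of x^6: 4x^7 + 6825x^4 + 13650x^3 + 13650x^2 + 6825x + 1365
each image's coordinates form column j of the matrix


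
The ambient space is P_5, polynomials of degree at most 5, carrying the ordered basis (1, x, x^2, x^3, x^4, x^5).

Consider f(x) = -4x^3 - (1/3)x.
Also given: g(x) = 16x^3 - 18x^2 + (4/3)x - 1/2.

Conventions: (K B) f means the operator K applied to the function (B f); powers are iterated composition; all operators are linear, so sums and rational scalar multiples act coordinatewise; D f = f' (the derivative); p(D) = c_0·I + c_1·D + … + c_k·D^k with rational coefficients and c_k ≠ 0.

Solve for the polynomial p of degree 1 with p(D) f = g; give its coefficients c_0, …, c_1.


p(D) = -4·I + (3/2)·D, i.e. c_0 = -4, c_1 = 3/2

D^0 f = -4x^3 - (1/3)x
D^1 f = -12x^2 - 1/3
matching coefficients of g against c_0 f + c_1 Df + … from the top degree down determines the c_i
solution: c_0 = -4, c_1 = 3/2


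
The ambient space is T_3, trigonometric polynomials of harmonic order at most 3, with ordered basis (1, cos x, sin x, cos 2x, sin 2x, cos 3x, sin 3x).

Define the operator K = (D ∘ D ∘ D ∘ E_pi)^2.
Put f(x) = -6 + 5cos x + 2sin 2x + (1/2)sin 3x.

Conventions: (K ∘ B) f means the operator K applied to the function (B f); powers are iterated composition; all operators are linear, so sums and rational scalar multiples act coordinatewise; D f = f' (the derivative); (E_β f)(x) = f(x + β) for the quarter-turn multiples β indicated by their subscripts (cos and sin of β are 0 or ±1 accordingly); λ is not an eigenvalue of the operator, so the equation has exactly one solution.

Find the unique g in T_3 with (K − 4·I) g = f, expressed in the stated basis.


write g with unknown coordinates in the stated basis and equate coefficients in (K − 4·I) g = f
solving from the highest basis element down gives g = 3/2 - cos x - (1/34)sin 2x - (1/1466)sin 3x
check: K g = cos x + (32/17)sin 2x + (729/1466)sin 3x
so K g − 4·g = -6 + 5cos x + 2sin 2x + (1/2)sin 3x = f ✓

g(x) = 3/2 - cos x - (1/34)sin 2x - (1/1466)sin 3x


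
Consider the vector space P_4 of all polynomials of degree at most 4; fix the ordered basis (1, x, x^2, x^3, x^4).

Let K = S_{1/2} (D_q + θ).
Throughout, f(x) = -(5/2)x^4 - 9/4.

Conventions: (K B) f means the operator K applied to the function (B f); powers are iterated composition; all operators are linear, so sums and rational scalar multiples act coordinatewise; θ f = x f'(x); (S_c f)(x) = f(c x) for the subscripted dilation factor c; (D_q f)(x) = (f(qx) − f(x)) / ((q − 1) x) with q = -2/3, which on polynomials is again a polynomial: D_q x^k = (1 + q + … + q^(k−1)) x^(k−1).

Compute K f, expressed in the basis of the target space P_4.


D_q f = -(65/54)x^3
θ f = -10x^4
(D_q + θ) f = -10x^4 - (65/54)x^3
S_{1/2} (D_q + θ) f = -(5/8)x^4 - (65/432)x^3

the image equals g(x) = -(5/8)x^4 - (65/432)x^3


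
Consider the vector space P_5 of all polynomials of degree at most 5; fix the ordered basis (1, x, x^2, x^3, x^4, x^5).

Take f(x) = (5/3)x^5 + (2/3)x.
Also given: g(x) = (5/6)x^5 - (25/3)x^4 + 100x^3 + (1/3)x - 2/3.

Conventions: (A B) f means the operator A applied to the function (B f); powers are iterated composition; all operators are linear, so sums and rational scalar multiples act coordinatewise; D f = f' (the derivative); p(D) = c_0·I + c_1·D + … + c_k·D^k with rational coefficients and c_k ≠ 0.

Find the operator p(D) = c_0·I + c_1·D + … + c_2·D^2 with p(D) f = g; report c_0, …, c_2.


p(D) = (1/2)·I − D + 3·D^2, i.e. c_0 = 1/2, c_1 = -1, c_2 = 3

D^0 f = (5/3)x^5 + (2/3)x
D^1 f = (25/3)x^4 + 2/3
D^2 f = (100/3)x^3
matching coefficients of g against c_0 f + c_1 Df + … from the top degree down determines the c_i
solution: c_0 = 1/2, c_1 = -1, c_2 = 3


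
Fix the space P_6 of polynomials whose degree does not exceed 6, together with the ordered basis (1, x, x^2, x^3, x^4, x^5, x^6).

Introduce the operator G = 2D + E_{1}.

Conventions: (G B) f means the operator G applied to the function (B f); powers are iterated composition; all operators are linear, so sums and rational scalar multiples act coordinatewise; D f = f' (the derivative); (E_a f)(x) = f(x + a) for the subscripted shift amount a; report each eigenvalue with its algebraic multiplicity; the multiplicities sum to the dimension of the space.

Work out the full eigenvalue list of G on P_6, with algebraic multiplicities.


image of 1: 1
image of x: x + 3
image of x^2: x^2 + 6x + 1
image of x^3: x^3 + 9x^2 + 3x + 1
image of x^4: x^4 + 12x^3 + 6x^2 + 4x + 1
image of x^5: x^5 + 15x^4 + 10x^3 + 10x^2 + 5x + 1
image of x^6: x^6 + 18x^5 + 15x^4 + 20x^3 + 15x^2 + 6x + 1
the matrix is upper triangular; its diagonal is (1, 1, 1, 1, 1, 1, 1)
for a triangular matrix the eigenvalues are the diagonal entries, with algebraic multiplicity their repetition count

λ = 1 (multiplicity 7)


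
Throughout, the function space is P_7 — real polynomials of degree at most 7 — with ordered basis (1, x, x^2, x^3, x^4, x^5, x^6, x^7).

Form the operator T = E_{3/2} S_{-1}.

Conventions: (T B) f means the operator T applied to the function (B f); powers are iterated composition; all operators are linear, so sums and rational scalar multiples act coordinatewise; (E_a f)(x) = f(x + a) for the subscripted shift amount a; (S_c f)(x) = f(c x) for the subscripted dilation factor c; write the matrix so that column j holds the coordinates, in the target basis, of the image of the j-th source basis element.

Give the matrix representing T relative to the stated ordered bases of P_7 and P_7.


image of 1: 1
image of x: -x - 3/2
image of x^2: x^2 + 3x + 9/4
image of x^3: -x^3 - (9/2)x^2 - (27/4)x - 27/8
image of x^4: x^4 + 6x^3 + (27/2)x^2 + (27/2)x + 81/16
image of x^5: -x^5 - (15/2)x^4 - (45/2)x^3 - (135/4)x^2 - (405/16)x - 243/32
image of x^6: x^6 + 9x^5 + (135/4)x^4 + (135/2)x^3 + (1215/16)x^2 + (729/16)x + 729/64
image of x^7: -x^7 - (21/2)x^6 - (189/4)x^5 - (945/8)x^4 - (2835/16)x^3 - (5103/32)x^2 - (5103/64)x - 2187/128
each image's coordinates form column j of the matrix

the matrix is [[1, -3/2, 9/4, -27/8, 81/16, -243/32, 729/64, -2187/128]; [0, -1, 3, -27/4, 27/2, -405/16, 729/16, -5103/64]; [0, 0, 1, -9/2, 27/2, -135/4, 1215/16, -5103/32]; [0, 0, 0, -1, 6, -45/2, 135/2, -2835/16]; [0, 0, 0, 0, 1, -15/2, 135/4, -945/8]; [0, 0, 0, 0, 0, -1, 9, -189/4]; [0, 0, 0, 0, 0, 0, 1, -21/2]; [0, 0, 0, 0, 0, 0, 0, -1]] (rows listed top to bottom)


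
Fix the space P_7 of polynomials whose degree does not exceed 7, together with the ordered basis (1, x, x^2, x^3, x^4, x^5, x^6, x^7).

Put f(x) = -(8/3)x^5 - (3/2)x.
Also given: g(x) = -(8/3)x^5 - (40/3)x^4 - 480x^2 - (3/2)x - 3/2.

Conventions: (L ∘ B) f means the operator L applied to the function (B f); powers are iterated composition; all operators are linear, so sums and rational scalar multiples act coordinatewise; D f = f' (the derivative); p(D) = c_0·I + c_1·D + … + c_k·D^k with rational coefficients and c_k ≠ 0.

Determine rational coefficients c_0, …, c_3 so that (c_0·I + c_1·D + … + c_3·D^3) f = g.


c_0 = 1, c_1 = 1, c_2 = 0, c_3 = 3

D^0 f = -(8/3)x^5 - (3/2)x
D^1 f = -(40/3)x^4 - 3/2
D^2 f = -(160/3)x^3
D^3 f = -160x^2
matching coefficients of g against c_0 f + c_1 Df + … from the top degree down determines the c_i
solution: c_0 = 1, c_1 = 1, c_2 = 0, c_3 = 3


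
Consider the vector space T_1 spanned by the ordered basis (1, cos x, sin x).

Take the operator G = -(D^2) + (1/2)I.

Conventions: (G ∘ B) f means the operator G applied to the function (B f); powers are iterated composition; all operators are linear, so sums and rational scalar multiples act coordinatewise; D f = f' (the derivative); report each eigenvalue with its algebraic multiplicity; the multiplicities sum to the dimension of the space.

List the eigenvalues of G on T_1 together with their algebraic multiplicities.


λ = 1/2 (multiplicity 1), λ = 3/2 (multiplicity 2)

image of 1: 1/2
image of cos x: (3/2)cos x
image of sin x: (3/2)sin x
the matrix is diagonal; its diagonal is (1/2, 3/2, 3/2)
for a triangular matrix the eigenvalues are the diagonal entries, with algebraic multiplicity their repetition count


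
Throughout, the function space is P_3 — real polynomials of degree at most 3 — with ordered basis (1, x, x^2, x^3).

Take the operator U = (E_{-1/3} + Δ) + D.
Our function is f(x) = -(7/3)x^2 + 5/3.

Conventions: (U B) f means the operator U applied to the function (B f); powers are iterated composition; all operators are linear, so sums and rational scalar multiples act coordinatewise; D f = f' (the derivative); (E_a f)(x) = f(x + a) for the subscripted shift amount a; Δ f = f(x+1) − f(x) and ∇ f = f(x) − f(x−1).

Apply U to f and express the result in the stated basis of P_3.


g(x) = -(7/3)x^2 - (70/9)x - 25/27

E_{-1/3} f = -(7/3)x^2 + (14/9)x + 38/27
Δ f = -(14/3)x - 7/3
(E_{-1/3} + Δ) f = -(7/3)x^2 - (28/9)x - 25/27
D f = -(14/3)x
((E_{-1/3} + Δ) + D) f = -(7/3)x^2 - (70/9)x - 25/27


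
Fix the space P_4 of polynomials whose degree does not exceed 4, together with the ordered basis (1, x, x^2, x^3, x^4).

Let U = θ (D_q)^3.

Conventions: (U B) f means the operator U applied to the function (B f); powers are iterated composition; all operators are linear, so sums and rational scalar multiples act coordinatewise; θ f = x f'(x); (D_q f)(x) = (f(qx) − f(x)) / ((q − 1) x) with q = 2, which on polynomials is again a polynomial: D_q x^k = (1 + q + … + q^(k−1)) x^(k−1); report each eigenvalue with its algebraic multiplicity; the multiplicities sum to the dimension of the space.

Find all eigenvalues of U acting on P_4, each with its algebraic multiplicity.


λ = 0 (multiplicity 5)

image of 1: 0
image of x: 0
image of x^2: 0
image of x^3: 0
image of x^4: 315x
the matrix is upper triangular; its diagonal is (0, 0, 0, 0, 0)
for a triangular matrix the eigenvalues are the diagonal entries, with algebraic multiplicity their repetition count


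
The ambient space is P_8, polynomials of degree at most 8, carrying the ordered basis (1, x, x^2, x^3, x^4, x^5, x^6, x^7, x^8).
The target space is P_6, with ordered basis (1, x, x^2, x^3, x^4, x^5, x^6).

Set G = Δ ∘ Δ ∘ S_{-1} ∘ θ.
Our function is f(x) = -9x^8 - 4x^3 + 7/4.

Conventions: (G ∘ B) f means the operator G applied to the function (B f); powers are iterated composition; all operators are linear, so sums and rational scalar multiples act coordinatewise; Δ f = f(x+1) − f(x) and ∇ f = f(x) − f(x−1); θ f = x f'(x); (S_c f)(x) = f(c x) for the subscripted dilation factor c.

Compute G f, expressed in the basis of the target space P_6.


θ f = -72x^8 - 12x^3
S_{-1} θ f = -72x^8 + 12x^3
Δ S_{-1} θ f = -576x^7 - 2016x^6 - 4032x^5 - 5040x^4 - 4032x^3 - 1980x^2 - 540x - 60
Δ (Δ ∘ S_{-1} ∘ θ) f = -4032x^6 - 24192x^5 - 70560x^4 - 120960x^3 - 124992x^2 - 72504x - 18216

the result is g(x) = -4032x^6 - 24192x^5 - 70560x^4 - 120960x^3 - 124992x^2 - 72504x - 18216


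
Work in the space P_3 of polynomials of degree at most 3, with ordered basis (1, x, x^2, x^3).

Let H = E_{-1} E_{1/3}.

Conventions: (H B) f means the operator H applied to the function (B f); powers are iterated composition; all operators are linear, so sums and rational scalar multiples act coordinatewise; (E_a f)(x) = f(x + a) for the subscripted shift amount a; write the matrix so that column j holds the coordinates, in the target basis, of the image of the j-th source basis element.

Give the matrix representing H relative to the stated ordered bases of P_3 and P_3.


image of 1: 1
image of x: x - 2/3
image of x^2: x^2 - (4/3)x + 4/9
image of x^3: x^3 - 2x^2 + (4/3)x - 8/27
each image's coordinates form column j of the matrix

the matrix is [[1, -2/3, 4/9, -8/27]; [0, 1, -4/3, 4/3]; [0, 0, 1, -2]; [0, 0, 0, 1]] (rows listed top to bottom)


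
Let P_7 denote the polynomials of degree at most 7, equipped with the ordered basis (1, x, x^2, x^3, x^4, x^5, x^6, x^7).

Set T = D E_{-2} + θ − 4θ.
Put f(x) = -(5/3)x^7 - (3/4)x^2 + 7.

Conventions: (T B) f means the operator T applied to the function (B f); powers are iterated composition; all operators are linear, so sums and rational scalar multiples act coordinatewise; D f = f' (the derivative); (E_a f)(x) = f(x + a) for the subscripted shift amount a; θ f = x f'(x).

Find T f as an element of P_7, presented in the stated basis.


the result is g(x) = 35x^7 - (35/3)x^6 + 140x^5 - 700x^4 + (5600/3)x^3 - (5591/2)x^2 + (4477/2)x - 2231/3

E_{-2} f = -(5/3)x^7 + (70/3)x^6 - 140x^5 + (1400/3)x^4 - (2800/3)x^3 + (4477/4)x^2 - (2231/3)x + 652/3
D E_{-2} f = -(35/3)x^6 + 140x^5 - 700x^4 + (5600/3)x^3 - 2800x^2 + (4477/2)x - 2231/3
θ f = -(35/3)x^7 - (3/2)x^2
θ f = -(35/3)x^7 - (3/2)x^2
(-4θ) f = (140/3)x^7 + 6x^2
(D E_{-2} + θ − 4θ) f = 35x^7 - (35/3)x^6 + 140x^5 - 700x^4 + (5600/3)x^3 - (5591/2)x^2 + (4477/2)x - 2231/3
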